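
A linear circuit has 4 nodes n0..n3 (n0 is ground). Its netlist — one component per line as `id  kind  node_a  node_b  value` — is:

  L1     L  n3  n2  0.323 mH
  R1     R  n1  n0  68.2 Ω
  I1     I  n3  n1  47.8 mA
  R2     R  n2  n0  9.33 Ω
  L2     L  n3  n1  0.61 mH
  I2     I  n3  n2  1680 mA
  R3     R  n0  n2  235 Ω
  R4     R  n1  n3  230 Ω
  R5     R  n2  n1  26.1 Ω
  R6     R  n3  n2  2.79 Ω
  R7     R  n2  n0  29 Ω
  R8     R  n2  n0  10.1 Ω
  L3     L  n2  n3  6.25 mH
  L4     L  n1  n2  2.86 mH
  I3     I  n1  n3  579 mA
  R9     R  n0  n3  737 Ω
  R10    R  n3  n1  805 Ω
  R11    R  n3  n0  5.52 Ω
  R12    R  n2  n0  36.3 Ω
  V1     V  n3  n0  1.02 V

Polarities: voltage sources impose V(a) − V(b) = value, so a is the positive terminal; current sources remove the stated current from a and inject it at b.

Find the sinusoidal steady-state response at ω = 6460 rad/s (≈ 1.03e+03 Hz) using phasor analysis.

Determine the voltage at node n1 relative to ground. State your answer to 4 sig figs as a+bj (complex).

Element admittances at ω=6460 rad/s:
  Y(L1) = 0.000-0.4793j S between n3,n2
  Y(R1) = 0.01466+0.000j S between n1,n0
  I1: injects 0.0478 A into n1 (from n3)
  Y(R2) = 0.1072+0.000j S between n2,n0
  Y(L2) = 0.000-0.2538j S between n3,n1
  I2: injects 1.68 A into n2 (from n3)
  Y(R3) = 0.004255+0.000j S between n0,n2
  Y(R4) = 0.004348+0.000j S between n1,n3
  Y(R5) = 0.03831+0.000j S between n2,n1
  Y(R6) = 0.3584+0.000j S between n3,n2
  Y(R7) = 0.03448+0.000j S between n2,n0
  Y(R8) = 0.09901+0.000j S between n2,n0
  Y(L3) = 0.000-0.02477j S between n2,n3
  Y(L4) = 0.000-0.05413j S between n1,n2
  I3: injects 0.579 A into n3 (from n1)
  Y(R9) = 0.001357+0.000j S between n0,n3
  Y(R10) = 0.001242+0.000j S between n3,n1
  Y(R11) = 0.1812+0.000j S between n3,n0
  Y(R12) = 0.02755+0.000j S between n2,n0
  V1: constraint V(n3)−V(n0) = 1.02
Assemble and solve the 4×4 MNA system:
  V(n1)=0.8428-1.428j  V(n2)=2.215+0.9290j  V(n3)=1.020+0.000j
  i(V1)=-0.8020-0.2322j

0.8428-1.428j V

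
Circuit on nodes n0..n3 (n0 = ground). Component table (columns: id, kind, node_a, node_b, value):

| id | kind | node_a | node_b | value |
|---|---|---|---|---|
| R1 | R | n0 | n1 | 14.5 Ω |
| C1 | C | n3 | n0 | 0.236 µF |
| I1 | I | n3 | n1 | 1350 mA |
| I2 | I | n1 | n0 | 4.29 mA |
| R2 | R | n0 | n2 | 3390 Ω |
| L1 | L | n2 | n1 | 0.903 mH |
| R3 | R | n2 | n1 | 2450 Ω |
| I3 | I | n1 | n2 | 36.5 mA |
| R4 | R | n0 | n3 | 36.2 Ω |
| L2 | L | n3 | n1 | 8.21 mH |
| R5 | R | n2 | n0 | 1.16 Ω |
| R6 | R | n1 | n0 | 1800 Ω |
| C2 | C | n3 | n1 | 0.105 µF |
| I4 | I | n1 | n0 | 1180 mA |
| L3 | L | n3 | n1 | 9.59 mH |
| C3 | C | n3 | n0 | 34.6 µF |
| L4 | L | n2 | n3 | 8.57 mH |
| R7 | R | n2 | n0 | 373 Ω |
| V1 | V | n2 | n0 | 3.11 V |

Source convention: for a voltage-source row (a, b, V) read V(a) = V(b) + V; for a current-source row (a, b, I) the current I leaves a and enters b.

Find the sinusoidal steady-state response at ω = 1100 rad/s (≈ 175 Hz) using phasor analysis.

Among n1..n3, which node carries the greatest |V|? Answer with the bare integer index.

MNA unknowns: 3 node voltages V₁..V_3 plus 1 source current (V1)
R1: Y=0.06897+0.000j on G[0,1]
C1: Y=0.000+0.0002596j on G[3,0]
I1: z[3]−=1.35, z[1]+=1.35
I2: z[1]−=0.00429, z[0]+=0.00429
R2: Y=0.0002950+0.000j on G[0,2]
L1: Y=0.000-1.007j on G[2,1]
R3: Y=0.0004082+0.000j on G[2,1]
I3: z[1]−=0.0365, z[2]+=0.0365
R4: Y=0.02762+0.000j on G[0,3]
L2: Y=0.000-0.1107j on G[3,1]
R5: Y=0.8621+0.000j on G[2,0]
R6: Y=0.0005556+0.000j on G[1,0]
C2: Y=0.000+0.0001155j on G[3,1]
I4: z[1]−=1.18, z[0]+=1.18
L3: Y=0.000-0.09480j on G[3,1]
C3: Y=0.000+0.03806j on G[3,0]
L4: Y=0.000-0.1061j on G[2,3]
R7: Y=0.002681+0.000j on G[2,0]
V1: row V2−V0=3.11, i_V1 at 2,0
solve → V1=3.004-1.091j, V2=3.110+0.000j, V3=2.854-6.051j
aux → i_V1=-4.394+0.1336j

3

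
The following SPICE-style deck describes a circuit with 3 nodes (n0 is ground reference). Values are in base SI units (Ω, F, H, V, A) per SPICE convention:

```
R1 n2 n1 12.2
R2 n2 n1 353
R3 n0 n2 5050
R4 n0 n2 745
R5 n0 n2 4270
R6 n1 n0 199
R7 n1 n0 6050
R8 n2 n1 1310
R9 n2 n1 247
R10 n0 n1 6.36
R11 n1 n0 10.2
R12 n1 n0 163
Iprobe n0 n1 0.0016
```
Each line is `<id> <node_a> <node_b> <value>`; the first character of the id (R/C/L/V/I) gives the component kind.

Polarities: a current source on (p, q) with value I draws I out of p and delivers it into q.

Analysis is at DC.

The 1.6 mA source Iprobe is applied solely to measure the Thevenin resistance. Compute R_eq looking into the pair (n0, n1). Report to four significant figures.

Apply KCL at each of the 2 non-ground nodes and solve the resulting linear system.
Node n1: branches {R1, R2, R6, R7, R8, R9, R10, R11, R12, Iprobe} → V_1 = 0.005963
Node n2: branches {R1, R2, R3, R4, R5, R8, R9} → V_2 = 0.005847

R_eq = 3.727 Ω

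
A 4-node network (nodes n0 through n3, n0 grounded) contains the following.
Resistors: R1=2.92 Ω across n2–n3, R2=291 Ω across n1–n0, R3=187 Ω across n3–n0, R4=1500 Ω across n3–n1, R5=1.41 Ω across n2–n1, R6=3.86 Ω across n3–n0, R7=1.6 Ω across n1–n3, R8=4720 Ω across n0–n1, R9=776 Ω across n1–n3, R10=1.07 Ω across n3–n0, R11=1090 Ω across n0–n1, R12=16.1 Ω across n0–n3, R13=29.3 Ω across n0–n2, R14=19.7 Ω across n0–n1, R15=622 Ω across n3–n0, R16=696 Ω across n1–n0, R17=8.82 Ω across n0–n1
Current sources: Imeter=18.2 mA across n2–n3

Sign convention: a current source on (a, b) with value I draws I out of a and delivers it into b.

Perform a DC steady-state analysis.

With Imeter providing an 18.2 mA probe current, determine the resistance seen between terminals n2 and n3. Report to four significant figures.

MNA unknowns: 3 node voltages V₁..V_3
R1: Y=0.3425 on G[2,3]
R2: Y=0.003436 on G[1,0]
R3: Y=0.005348 on G[3,0]
R4: Y=0.0006667 on G[3,1]
R5: Y=0.7092 on G[2,1]
R6: Y=0.2591 on G[3,0]
R7: Y=0.6250 on G[1,3]
R8: Y=0.0002119 on G[0,1]
R9: Y=0.001289 on G[1,3]
R10: Y=0.9346 on G[3,0]
R11: Y=0.0009174 on G[0,1]
R12: Y=0.06211 on G[0,3]
R13: Y=0.03413 on G[0,2]
R14: Y=0.05076 on G[0,1]
R15: Y=0.001608 on G[3,0]
R16: Y=0.001437 on G[1,0]
R17: Y=0.1134 on G[0,1]
Imeter: z[2]−=0.0182, z[3]+=0.0182
solve → V1=-0.009820, V2=-0.02257, V3=0.001933

R_eq = 1.346 Ω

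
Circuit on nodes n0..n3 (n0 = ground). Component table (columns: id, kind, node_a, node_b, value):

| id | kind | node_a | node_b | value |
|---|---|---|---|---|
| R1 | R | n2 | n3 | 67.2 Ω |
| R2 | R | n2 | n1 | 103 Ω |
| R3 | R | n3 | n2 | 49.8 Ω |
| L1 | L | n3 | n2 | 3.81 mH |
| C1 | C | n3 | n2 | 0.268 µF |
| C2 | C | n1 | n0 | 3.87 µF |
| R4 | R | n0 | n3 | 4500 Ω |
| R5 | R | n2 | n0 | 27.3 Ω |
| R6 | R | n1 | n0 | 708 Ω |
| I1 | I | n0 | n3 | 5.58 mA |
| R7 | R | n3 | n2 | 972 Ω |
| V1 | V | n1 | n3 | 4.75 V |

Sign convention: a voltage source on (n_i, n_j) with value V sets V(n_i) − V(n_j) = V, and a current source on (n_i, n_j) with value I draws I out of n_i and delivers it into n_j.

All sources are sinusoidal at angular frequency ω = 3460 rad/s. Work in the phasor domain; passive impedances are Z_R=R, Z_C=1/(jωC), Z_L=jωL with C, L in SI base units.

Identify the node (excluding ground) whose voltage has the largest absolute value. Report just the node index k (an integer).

Element admittances at ω=3460 rad/s:
  Y(R1) = 0.01488+0.000j S between n2,n3
  Y(R2) = 0.009709+0.000j S between n2,n1
  Y(R3) = 0.02008+0.000j S between n3,n2
  Y(L1) = 0.000-0.07586j S between n3,n2
  Y(C1) = 0.000+0.0009273j S between n3,n2
  Y(C2) = 0.000+0.01339j S between n1,n0
  Y(R4) = 0.0002222+0.000j S between n0,n3
  Y(R5) = 0.03663+0.000j S between n2,n0
  Y(R6) = 0.001412+0.000j S between n1,n0
  I1: injects 0.00558 A into n3 (from n0)
  Y(R7) = 0.001029+0.000j S between n3,n2
  V1: constraint V(n1)−V(n3) = 4.75
Assemble and solve the 4×4 MNA system:
  V(n1)=3.904-2.363j  V(n2)=-0.8569-1.322j  V(n3)=-0.8457-2.363j
  i(V1)=-0.08338-0.03883j

1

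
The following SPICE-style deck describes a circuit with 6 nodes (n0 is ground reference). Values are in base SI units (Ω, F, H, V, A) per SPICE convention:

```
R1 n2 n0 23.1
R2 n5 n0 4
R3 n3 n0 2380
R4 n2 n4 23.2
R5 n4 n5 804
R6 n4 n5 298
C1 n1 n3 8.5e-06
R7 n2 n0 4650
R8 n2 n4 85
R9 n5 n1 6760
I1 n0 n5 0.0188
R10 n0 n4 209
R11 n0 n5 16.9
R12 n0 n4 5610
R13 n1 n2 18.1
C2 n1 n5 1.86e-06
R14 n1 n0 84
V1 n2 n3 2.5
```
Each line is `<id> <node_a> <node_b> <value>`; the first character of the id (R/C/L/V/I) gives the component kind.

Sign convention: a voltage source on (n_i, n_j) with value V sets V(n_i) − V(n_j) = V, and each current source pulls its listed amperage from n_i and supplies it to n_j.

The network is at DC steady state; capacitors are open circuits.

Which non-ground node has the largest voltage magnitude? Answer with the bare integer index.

3

Apply KCL at each of the 5 non-ground nodes and solve the resulting linear system.
Node n1: branches {C1, R9, R13, C2, R14} → V_1 = 0.01727
Node n2: branches {R1, R4, R7, R8, R13, V1} → V_2 = 0.02088
Node n3: branches {R3, C1, V1} → V_3 = -2.479
Node n4: branches {R4, R5, R6, R8, R10, R12} → V_4 = 0.02208
Node n5: branches {R2, R5, R6, R9, I1, R11, C2} → V_5 = 0.06022
Source currents: i(V1)=-0.001042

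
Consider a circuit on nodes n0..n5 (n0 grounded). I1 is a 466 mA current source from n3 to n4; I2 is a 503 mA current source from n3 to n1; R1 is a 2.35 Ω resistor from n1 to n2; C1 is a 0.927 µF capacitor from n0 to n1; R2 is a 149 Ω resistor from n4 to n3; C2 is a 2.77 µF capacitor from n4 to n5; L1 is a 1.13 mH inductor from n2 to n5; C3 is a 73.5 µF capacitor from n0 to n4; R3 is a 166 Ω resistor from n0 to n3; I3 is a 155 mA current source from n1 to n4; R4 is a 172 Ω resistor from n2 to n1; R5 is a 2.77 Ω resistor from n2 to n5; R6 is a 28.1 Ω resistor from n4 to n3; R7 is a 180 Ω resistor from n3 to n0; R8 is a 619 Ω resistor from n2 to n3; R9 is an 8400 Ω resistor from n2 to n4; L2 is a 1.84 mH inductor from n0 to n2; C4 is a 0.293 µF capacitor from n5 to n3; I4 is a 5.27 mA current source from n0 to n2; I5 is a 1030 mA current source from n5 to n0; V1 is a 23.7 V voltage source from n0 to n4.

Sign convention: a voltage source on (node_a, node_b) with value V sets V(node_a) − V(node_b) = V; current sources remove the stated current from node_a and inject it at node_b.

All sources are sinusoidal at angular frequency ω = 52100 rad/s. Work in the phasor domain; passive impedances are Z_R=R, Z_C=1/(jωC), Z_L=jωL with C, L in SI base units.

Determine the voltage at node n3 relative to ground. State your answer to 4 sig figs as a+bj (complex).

Apply KCL at each of the 5 non-ground nodes and solve the resulting linear system.
Node n1: branches {I2, R1, C1, I3, R4} → V_1 = -17.61+6.898j
Node n2: branches {R1, L1, R4, R5, R8, R9, L2, I4} → V_2 = -19.19+4.926j
Node n3: branches {I1, I2, R2, R3, R6, R7, R8, C4} → V_3 = -35.75+4.260j
Node n4: branches {I1, R2, C2, C3, I3, R6, R9, V1} → V_4 = -23.70+0.000j
Node n5: branches {C2, L1, R5, C4, I5} → V_5 = -20.79+3.054j
Source currents: i(V1)=0.3290-91.36j

-35.75+4.260j V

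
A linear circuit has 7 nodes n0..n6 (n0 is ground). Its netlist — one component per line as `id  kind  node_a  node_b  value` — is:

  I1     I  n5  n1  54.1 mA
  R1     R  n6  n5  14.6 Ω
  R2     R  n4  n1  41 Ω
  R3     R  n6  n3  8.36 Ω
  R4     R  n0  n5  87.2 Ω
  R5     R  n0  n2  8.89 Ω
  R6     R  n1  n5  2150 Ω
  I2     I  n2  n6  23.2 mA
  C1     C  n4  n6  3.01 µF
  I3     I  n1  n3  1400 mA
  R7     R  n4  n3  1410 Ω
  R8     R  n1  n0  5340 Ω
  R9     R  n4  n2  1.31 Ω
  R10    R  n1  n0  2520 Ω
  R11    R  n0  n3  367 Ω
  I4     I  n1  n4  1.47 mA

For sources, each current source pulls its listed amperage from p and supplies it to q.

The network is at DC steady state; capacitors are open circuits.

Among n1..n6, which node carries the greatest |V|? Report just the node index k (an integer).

3

MNA unknowns: 6 node voltages V₁..V_6
I1: z[5]−=0.0541, z[1]+=0.0541
R1: Y=0.06849 on G[6,5]
R2: Y=0.02439 on G[4,1]
R3: Y=0.1196 on G[6,3]
R4: Y=0.01147 on G[0,5]
R5: Y=0.1125 on G[0,2]
R6: Y=0.0004651 on G[1,5]
I2: z[2]−=0.0232, z[6]+=0.0232
C1: Y=0.000 on G[4,6]
I3: z[1]−=1.4, z[3]+=1.4
R7: Y=0.0007092 on G[4,3]
R8: Y=0.0001873 on G[1,0]
R9: Y=0.7634 on G[4,2]
R10: Y=0.0003968 on G[1,0]
R11: Y=0.002725 on G[0,3]
I4: z[1]−=0.00147, z[4]+=0.00147
solve → V1=-63.01, V2=-10.51, V3=105.3, V4=-12.03, V5=81.27, V6=96.65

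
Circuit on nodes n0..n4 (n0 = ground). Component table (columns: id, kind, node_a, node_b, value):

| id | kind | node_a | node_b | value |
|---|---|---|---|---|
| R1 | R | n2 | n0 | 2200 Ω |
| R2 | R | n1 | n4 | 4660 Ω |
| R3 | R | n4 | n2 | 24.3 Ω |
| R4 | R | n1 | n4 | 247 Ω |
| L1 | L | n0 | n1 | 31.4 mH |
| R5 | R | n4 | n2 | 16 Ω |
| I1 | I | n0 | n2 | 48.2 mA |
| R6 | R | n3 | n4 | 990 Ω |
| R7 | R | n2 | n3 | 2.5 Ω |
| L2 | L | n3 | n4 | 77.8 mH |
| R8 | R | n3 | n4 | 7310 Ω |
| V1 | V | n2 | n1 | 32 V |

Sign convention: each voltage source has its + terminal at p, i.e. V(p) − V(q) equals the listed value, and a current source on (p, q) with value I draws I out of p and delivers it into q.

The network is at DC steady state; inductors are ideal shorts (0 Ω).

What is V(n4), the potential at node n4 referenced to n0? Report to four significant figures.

31.73 V

MNA unknowns: 4 node voltages V₁..V_4 plus 3 source currents (L1, L2, V1)
R1: Y=0.0004545 on G[2,0]
R2: Y=0.0002146 on G[1,4]
R3: Y=0.04115 on G[4,2]
R4: Y=0.004049 on G[1,4]
L1: row V0−V1=0, i_L1 at 0,1
R5: Y=0.06250 on G[4,2]
I1: z[0]−=0.0482, z[2]+=0.0482
R6: Y=0.001010 on G[3,4]
R7: Y=0.4000 on G[2,3]
L2: row V3−V4=0, i_L2 at 3,4
R8: Y=0.0001368 on G[3,4]
V1: row V2−V1=32, i_V1 at 2,1
solve → V1=0.000, V2=32.00, V3=31.73, V4=31.73
aux → i_L1=-0.03365, i_L2=0.1074, i_V1=-0.1016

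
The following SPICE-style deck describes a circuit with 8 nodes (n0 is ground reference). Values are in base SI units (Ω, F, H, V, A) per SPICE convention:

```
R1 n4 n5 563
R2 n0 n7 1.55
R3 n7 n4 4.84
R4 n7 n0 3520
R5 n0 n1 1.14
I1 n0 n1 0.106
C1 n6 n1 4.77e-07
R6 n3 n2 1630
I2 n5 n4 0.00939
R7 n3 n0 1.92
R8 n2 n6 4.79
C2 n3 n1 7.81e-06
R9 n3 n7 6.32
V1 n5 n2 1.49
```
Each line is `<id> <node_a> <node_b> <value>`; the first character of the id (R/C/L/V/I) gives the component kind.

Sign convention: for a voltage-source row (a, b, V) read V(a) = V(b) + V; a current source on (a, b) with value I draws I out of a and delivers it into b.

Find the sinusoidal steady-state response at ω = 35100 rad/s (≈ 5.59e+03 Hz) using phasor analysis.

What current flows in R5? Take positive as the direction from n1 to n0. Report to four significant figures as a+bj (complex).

Element admittances at ω=35100 rad/s:
  Y(R1) = 0.001776+0.000j S between n4,n5
  Y(R2) = 0.6452+0.000j S between n0,n7
  Y(R3) = 0.2066+0.000j S between n7,n4
  Y(R4) = 0.0002841+0.000j S between n7,n0
  Y(R5) = 0.8772+0.000j S between n0,n1
  I1: injects 0.106 A into n1 (from n0)
  Y(C1) = 0.000+0.01674j S between n6,n1
  Y(R6) = 0.0006135+0.000j S between n3,n2
  I2: injects 0.00939 A into n4 (from n5)
  Y(R7) = 0.5208+0.000j S between n3,n0
  Y(R8) = 0.2088+0.000j S between n2,n6
  Y(C2) = 0.000+0.2741j S between n3,n1
  Y(R9) = 0.1582+0.000j S between n3,n7
  V1: constraint V(n5)−V(n2) = 1.49
Assemble and solve the 8×8 MNA system:
  V(n1)=0.09139-0.02245j  V(n2)=-0.05831+0.6716j  V(n3)=0.02525+0.02895j  V(n4)=0.07675+0.01282j  V(n5)=1.432+0.6716j  V(n6)=-0.002046+0.6791j  V(n7)=0.01965+0.007155j
  i(V1)=-0.01180-0.001170j

0.08016-0.01969j A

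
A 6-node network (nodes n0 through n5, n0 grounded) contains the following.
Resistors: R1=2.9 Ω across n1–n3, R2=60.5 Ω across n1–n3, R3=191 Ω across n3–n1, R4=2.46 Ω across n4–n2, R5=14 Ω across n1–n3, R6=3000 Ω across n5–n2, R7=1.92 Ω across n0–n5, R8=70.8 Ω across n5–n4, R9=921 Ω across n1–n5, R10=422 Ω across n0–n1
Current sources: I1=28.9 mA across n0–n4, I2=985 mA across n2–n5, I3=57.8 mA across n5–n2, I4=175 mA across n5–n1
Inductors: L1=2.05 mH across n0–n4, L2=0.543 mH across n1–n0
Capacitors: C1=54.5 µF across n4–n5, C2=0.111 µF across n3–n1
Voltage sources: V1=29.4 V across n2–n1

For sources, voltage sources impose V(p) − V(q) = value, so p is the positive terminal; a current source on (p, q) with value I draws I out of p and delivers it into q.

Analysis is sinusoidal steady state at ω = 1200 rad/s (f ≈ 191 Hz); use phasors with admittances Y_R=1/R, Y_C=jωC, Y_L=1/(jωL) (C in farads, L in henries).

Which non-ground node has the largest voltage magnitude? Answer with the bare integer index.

Element admittances at ω=1200 rad/s:
  Y(R1) = 0.3448+0.000j S between n1,n3
  Y(R2) = 0.01653+0.000j S between n1,n3
  Y(R3) = 0.005236+0.000j S between n3,n1
  Y(R4) = 0.4065+0.000j S between n4,n2
  I1: injects 0.0289 A into n4 (from n0)
  I2: injects 0.985 A into n5 (from n2)
  Y(L1) = 0.000-0.4065j S between n0,n4
  Y(C1) = 0.000+0.06540j S between n4,n5
  Y(R5) = 0.07143+0.000j S between n1,n3
  Y(R6) = 0.0003333+0.000j S between n5,n2
  Y(R7) = 0.5208+0.000j S between n0,n5
  Y(R8) = 0.01412+0.000j S between n5,n4
  I3: injects 0.0578 A into n2 (from n5)
  I4: injects 0.175 A into n1 (from n5)
  Y(R9) = 0.001086+0.000j S between n1,n5
  Y(R10) = 0.002370+0.000j S between n0,n1
  Y(C2) = 0.000+0.0001332j S between n3,n1
  Y(L2) = 0.000-1.535j S between n1,n0
  V1: constraint V(n2)−V(n1) = 29.4
Assemble and solve the 6×6 MNA system:
  V(n1)=-3.578-3.024j  V(n2)=25.82-3.024j  V(n3)=-3.578-3.024j  V(n4)=16.24+10.45j  V(n5)=0.8265+2.147j
  i(V1)=-4.829+5.479j

2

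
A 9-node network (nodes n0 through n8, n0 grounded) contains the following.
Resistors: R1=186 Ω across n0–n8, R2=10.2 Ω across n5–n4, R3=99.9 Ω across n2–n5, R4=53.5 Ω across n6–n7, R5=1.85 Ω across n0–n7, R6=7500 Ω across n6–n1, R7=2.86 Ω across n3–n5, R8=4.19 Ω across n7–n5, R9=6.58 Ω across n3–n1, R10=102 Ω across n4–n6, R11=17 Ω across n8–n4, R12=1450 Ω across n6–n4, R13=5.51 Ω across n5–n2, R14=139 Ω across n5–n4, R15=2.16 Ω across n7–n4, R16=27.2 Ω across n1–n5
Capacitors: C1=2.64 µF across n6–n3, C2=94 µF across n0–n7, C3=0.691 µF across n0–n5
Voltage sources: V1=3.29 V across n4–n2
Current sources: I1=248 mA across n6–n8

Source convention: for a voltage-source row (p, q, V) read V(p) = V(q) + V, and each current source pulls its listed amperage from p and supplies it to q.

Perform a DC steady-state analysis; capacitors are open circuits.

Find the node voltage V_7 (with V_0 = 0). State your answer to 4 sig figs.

Apply KCL at each of the 8 non-ground nodes and solve the resulting linear system.
Node n1: branches {R6, R9, R16} → V_1 = -0.8472
Node n2: branches {R3, R13, V1} → V_2 = -2.644
Node n3: branches {C1, R7, R9} → V_3 = -0.8424
Node n4: branches {R2, R10, R11, R12, R14, R15, V1} → V_4 = 0.6460
Node n5: branches {R2, R3, R7, R8, C3, R13, R14, R16} → V_5 = -0.8403
Node n6: branches {C1, R4, R6, R10, R12, I1} → V_6 = -8.260
Node n7: branches {R4, R5, R8, C2, R15} → V_7 = -0.04431
Node n8: branches {R1, R11, I1} → V_8 = 4.455
Source currents: i(V1)=-0.3454

-0.04431 V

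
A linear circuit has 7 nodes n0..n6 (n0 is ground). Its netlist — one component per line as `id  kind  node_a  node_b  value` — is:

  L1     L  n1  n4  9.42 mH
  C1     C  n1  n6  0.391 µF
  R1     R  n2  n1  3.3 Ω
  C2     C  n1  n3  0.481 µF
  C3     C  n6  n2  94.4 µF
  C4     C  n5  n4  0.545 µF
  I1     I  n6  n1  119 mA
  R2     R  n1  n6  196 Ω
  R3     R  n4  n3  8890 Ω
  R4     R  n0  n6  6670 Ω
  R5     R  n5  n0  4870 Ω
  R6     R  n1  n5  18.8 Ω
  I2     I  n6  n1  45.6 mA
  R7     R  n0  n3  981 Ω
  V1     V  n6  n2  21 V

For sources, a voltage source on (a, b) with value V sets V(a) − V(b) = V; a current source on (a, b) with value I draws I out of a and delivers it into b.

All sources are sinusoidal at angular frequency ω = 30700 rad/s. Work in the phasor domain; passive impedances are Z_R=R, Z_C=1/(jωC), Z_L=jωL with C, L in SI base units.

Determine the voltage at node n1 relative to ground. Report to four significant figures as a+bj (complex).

-2.190+0.1976j V

Element admittances at ω=30700 rad/s:
  Y(L1) = 0.000-0.003458j S between n1,n4
  Y(C1) = 0.000+0.01200j S between n1,n6
  Y(R1) = 0.3030+0.000j S between n2,n1
  Y(C2) = 0.000+0.01477j S between n1,n3
  Y(C3) = 0.000+2.898j S between n6,n2
  Y(C4) = 0.000+0.01673j S between n5,n4
  I1: injects 0.119 A into n1 (from n6)
  Y(R2) = 0.005102+0.000j S between n1,n6
  Y(R3) = 0.0001125+0.000j S between n4,n3
  Y(R4) = 0.0001499+0.000j S between n0,n6
  Y(R5) = 0.0002053+0.000j S between n5,n0
  Y(R6) = 0.05319+0.000j S between n1,n5
  I2: injects 0.0456 A into n1 (from n6)
  Y(R7) = 0.001019+0.000j S between n0,n3
  V1: constraint V(n6)−V(n2) = 21
Assemble and solve the 7×7 MNA system:
  V(n1)=-2.190+0.1976j  V(n2)=-3.111-0.5843j  V(n3)=-2.192+0.04623j  V(n4)=-2.180+0.1971j  V(n5)=-2.181+0.1971j  V(n6)=17.89-0.5843j
  i(V1)=-0.2791-61.10j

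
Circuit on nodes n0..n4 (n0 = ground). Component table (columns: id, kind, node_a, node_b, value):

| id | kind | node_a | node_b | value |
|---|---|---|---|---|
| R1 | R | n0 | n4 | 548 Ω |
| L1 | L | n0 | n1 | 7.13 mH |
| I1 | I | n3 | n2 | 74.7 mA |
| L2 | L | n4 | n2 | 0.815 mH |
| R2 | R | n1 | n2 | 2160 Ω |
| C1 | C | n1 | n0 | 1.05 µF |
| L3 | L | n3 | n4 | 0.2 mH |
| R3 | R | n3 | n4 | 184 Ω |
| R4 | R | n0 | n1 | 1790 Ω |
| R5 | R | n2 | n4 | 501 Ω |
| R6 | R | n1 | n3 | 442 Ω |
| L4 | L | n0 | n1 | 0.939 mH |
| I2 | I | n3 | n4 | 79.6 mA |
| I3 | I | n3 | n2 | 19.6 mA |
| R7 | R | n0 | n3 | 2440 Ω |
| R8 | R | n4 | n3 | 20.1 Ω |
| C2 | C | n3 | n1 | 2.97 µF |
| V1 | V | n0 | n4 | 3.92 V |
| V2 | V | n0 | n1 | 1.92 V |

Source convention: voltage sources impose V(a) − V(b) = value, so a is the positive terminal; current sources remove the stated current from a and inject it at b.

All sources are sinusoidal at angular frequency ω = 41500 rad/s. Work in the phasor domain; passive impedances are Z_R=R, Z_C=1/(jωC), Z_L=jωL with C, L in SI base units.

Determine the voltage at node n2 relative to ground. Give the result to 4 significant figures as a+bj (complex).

-3.654+3.199j V

Element admittances at ω=41500 rad/s:
  Y(R1) = 0.001825+0.000j S between n0,n4
  Y(L1) = 0.000-0.003380j S between n0,n1
  I1: injects 0.0747 A into n2 (from n3)
  Y(L2) = 0.000-0.02957j S between n4,n2
  Y(R2) = 0.0004630+0.000j S between n1,n2
  Y(C1) = 0.000+0.04357j S between n1,n0
  Y(L3) = 0.000-0.1205j S between n3,n4
  Y(R3) = 0.005435+0.000j S between n3,n4
  Y(R4) = 0.0005587+0.000j S between n0,n1
  Y(R5) = 0.001996+0.000j S between n2,n4
  Y(R6) = 0.002262+0.000j S between n1,n3
  Y(L4) = 0.000-0.02566j S between n0,n1
  I2: injects 0.0796 A into n4 (from n3)
  I3: injects 0.0196 A into n2 (from n3)
  Y(R7) = 0.0004098+0.000j S between n0,n3
  Y(R8) = 0.04975+0.000j S between n4,n3
  Y(C2) = 0.000+0.1233j S between n3,n1
  V1: constraint V(n0)−V(n4) = 3.92
  V2: constraint V(n0)−V(n1) = 1.92
Assemble and solve the 6×6 MNA system:
  V(n1)=-1.920+0.000j  V(n2)=-3.654+3.199j  V(n3)=-6.609+4.389j  V(n4)=-3.920+0.000j
  i(V1)=-0.5623-0.5648j  i(V2)=0.5514+0.5387j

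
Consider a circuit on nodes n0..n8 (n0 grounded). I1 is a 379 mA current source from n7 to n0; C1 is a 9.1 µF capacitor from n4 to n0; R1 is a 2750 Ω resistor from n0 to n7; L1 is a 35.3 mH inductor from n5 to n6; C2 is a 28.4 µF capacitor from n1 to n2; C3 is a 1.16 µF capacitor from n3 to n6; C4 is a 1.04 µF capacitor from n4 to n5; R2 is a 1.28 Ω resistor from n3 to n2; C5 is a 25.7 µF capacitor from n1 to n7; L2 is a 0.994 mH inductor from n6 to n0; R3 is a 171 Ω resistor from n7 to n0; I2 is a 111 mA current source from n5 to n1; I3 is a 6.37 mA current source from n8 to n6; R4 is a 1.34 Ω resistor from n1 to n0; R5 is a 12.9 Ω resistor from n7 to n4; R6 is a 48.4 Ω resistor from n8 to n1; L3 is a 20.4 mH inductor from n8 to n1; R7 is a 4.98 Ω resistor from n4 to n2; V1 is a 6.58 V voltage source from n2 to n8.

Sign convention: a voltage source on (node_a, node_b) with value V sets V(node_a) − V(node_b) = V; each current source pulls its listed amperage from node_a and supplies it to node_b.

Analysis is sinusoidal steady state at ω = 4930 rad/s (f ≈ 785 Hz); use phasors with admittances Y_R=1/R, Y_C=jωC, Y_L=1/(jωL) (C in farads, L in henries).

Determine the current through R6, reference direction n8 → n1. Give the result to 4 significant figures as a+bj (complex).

-0.1326-0.08416j A

MNA unknowns: 8 node voltages V₁..V_8 plus 1 source current (V1)
I1: z[7]−=0.379, z[0]+=0.379
C1: Y=0.000+0.04486j on G[4,0]
R1: Y=0.0003636+0.000j on G[0,7]
L1: Y=0.000-0.005746j on G[5,6]
C2: Y=0.000+0.1400j on G[1,2]
C3: Y=0.000+0.005719j on G[3,6]
C4: Y=0.000+0.005127j on G[4,5]
R2: Y=0.7812+0.000j on G[3,2]
C5: Y=0.000+0.1267j on G[1,7]
L2: Y=0.000-0.2041j on G[6,0]
R3: Y=0.005848+0.000j on G[7,0]
I2: z[5]−=0.111, z[1]+=0.111
I3: z[8]−=0.00637, z[6]+=0.00637
R4: Y=0.7463+0.000j on G[1,0]
R5: Y=0.07752+0.000j on G[7,4]
R6: Y=0.02066+0.000j on G[8,1]
L3: Y=0.000-0.009943j on G[8,1]
R7: Y=0.2008+0.000j on G[4,2]
V1: row V2−V8=6.58, i_V1 at 2,8
solve → V1=0.6691-0.4185j, V2=0.8289-4.492j, V3=0.8341-4.505j, V4=2.818-4.432j, V5=-31.90-191.1j, V6=-0.9214-5.223j, V7=-1.812-0.3487j, V8=-5.751-4.492j
aux → i_V1=-0.1668-0.02032j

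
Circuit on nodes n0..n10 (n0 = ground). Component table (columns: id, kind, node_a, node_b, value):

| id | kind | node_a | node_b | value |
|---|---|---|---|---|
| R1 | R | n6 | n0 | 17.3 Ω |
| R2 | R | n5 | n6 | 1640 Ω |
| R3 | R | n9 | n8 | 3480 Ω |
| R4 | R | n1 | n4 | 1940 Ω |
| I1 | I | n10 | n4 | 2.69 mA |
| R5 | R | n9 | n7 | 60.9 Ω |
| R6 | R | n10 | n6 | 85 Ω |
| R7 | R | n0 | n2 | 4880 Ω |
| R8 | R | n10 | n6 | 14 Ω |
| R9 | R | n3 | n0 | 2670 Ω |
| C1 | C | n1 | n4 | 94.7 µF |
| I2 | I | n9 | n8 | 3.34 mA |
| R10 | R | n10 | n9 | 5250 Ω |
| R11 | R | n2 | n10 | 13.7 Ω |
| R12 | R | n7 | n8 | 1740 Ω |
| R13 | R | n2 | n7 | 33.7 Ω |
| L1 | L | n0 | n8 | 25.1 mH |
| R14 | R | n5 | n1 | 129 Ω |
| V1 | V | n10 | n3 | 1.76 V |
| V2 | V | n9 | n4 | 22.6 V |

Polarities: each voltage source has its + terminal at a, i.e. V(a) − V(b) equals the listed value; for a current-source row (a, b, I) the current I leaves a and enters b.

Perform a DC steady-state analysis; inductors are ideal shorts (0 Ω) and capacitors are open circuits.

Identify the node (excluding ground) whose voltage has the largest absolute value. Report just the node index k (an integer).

MNA unknowns: 10 node voltages V₁..V_10 plus 3 source currents (L1, V1, V2)
R1: Y=0.05780 on G[6,0]
R2: Y=0.0006098 on G[5,6]
R3: Y=0.0002874 on G[9,8]
R4: Y=0.0005155 on G[1,4]
I1: z[10]−=0.00269, z[4]+=0.00269
R5: Y=0.01642 on G[9,7]
R6: Y=0.01176 on G[10,6]
R7: Y=0.0002049 on G[0,2]
R8: Y=0.07143 on G[10,6]
R9: Y=0.0003745 on G[3,0]
C1: Y=0.000 on G[1,4]
I2: z[9]−=0.00334, z[8]+=0.00334
R10: Y=0.0001905 on G[10,9]
R11: Y=0.07299 on G[2,10]
R12: Y=0.0005747 on G[7,8]
R13: Y=0.02967 on G[2,7]
L1: row V0−V8=0, i_L1 at 0,8
R14: Y=0.007752 on G[5,1]
V1: row V10−V3=1.76, i_V1 at 10,3
V2: row V9−V4=22.6, i_V2 at 9,4
solve → V1=-10.56, V2=0.05169, V3=-1.775, V4=-22.08, V5=-9.790, V6=-0.05122, V7=0.2172, V8=0.000, V9=0.5238, V10=-0.01544
aux → i_L1=-0.003615, i_V1=-0.0006650, i_V2=-0.008628

4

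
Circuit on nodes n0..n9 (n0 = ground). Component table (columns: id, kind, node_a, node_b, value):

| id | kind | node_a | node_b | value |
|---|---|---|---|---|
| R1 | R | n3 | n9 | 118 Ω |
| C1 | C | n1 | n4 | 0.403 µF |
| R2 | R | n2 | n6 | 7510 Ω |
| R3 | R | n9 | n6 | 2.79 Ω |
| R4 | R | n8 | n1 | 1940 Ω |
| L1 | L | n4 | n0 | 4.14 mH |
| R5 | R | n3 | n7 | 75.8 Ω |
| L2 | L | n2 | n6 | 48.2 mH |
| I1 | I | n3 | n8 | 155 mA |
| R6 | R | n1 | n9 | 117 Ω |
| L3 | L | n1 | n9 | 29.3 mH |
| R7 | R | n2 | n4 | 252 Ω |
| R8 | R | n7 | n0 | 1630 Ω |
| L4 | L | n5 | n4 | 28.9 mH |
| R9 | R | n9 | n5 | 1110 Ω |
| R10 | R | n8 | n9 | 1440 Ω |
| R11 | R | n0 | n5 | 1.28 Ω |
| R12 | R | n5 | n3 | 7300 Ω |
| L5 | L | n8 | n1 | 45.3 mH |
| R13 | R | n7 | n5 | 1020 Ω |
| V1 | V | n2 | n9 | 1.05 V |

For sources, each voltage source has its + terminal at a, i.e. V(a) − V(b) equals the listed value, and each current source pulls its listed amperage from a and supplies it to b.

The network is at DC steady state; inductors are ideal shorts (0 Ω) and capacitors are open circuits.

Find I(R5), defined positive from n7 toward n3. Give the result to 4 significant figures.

Apply KCL at each of the 9 non-ground nodes and solve the resulting linear system.
Node n1: branches {C1, R4, R6, L3, L5} → V_1 = 3.220
Node n2: branches {R2, L2, R7, V1} → V_2 = 4.270
Node n3: branches {R1, R5, I1, R12} → V_3 = -12.73
Node n4: branches {C1, L1, R7, L4} → V_4 = 0.000
Node n5: branches {L4, R9, R11, R12, R13} → V_5 = 0.000
Node n6: branches {R2, R3, L2} → V_6 = 4.270
Node n7: branches {R5, R8, R13} → V_7 = -11.36
Node n8: branches {R4, I1, R10, L5} → V_8 = 3.220
Node n9: branches {R1, R3, R6, L3, R9, R10, V1} → V_9 = 3.220
Source currents: i(L1)=0.006967, i(L2)=0.3763, i(L3)=0.1550, i(L4)=-0.009977, i(L5)=0.1550, i(V1)=-0.3933

0.01810 A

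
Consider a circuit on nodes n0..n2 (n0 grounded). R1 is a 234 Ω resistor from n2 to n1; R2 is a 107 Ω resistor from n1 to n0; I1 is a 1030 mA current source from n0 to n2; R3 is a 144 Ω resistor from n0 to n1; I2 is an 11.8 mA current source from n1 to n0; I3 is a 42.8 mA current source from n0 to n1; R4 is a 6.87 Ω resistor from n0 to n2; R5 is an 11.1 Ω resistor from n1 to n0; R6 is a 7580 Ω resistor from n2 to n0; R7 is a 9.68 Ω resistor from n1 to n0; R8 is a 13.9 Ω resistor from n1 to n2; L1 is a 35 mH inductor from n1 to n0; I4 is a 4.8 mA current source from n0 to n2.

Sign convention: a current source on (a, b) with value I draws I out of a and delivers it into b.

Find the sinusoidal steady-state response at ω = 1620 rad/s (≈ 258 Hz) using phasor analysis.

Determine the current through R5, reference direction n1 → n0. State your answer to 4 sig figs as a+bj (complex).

0.1334+0.009060j A

Apply KCL at each of the 2 non-ground nodes and solve the resulting linear system.
Node n1: branches {R1, R2, R3, I2, I3, R5, R7, R8, L1} → V_1 = 1.481+0.1006j
Node n2: branches {R1, I1, R4, R6, R8, I4} → V_2 = 5.172+0.03454j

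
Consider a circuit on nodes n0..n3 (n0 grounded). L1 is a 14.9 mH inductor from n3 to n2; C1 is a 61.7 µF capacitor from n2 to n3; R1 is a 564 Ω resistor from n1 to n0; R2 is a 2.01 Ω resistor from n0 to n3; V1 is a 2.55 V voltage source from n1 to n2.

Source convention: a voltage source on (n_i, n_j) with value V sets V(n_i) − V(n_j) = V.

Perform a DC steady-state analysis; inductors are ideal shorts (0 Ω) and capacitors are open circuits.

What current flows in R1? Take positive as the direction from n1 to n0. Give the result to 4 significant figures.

Apply KCL at each of the 3 non-ground nodes and solve the resulting linear system.
Node n1: branches {R1, V1} → V_1 = 2.541
Node n2: branches {L1, C1, V1} → V_2 = -0.009055
Node n3: branches {L1, C1, R2} → V_3 = -0.009055
Source currents: i(L1)=0.004505, i(V1)=-0.004505

0.004505 A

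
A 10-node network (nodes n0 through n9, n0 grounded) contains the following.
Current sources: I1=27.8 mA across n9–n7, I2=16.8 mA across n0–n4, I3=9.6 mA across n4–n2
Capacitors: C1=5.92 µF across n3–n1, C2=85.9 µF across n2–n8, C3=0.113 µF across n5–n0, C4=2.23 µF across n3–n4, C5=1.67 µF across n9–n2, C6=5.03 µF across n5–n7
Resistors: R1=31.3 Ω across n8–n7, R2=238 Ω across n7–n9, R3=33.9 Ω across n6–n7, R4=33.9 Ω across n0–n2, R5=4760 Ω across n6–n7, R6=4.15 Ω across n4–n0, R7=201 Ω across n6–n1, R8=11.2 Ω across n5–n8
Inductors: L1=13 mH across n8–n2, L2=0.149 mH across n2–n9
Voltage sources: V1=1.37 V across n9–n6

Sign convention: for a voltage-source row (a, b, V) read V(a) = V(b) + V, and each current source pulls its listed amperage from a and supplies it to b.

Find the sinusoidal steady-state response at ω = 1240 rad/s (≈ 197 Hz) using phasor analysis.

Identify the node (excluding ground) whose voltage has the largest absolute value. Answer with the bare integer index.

6

Apply KCL at each of the 9 non-ground nodes and solve the resulting linear system.
Node n1: branches {C1, R7} → V_1 = -0.8469+0.4117j
Node n2: branches {C2, L1, I3, L2, R4, C5} → V_2 = 0.3547+0.05803j
Node n3: branches {C1, C4} → V_3 = -0.6079+0.2971j
Node n4: branches {I2, I3, C4, R6} → V_4 = 0.02639-0.007279j
Node n5: branches {C3, C6, R8} → V_5 = 0.3008+0.1629j
Node n6: branches {R3, R5, R7, V1} → V_6 = -1.016+0.05916j
Node n7: branches {I1, R1, R2, R3, R5, C6} → V_7 = 0.1282+0.1319j
Node n8: branches {C2, R1, L1, R8} → V_8 = 0.2983+0.1754j
Node n9: branches {I1, R2, L2, C5, V1} → V_9 = 0.3540+0.05916j
Source currents: i(V1)=-0.03483-0.003915j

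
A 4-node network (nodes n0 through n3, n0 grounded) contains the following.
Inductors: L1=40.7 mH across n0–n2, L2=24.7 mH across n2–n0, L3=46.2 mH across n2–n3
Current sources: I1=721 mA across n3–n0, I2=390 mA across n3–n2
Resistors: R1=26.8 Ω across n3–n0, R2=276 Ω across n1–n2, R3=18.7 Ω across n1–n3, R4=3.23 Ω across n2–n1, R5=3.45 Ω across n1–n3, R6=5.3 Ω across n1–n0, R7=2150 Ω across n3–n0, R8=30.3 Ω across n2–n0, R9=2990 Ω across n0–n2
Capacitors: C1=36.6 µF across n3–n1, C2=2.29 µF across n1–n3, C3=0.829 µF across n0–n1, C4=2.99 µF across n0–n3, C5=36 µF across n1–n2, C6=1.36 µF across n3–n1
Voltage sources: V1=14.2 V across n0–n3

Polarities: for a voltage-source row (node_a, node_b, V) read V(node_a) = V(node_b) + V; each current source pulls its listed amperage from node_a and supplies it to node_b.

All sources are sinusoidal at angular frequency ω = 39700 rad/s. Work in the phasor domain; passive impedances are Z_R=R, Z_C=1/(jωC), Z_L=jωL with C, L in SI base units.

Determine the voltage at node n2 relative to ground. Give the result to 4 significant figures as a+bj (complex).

-13.11-2.398j V

Apply KCL at each of the 3 non-ground nodes and solve the resulting linear system.
Node n1: branches {R2, R3, C1, R4, R5, R6, C2, C3, C5, C6} → V_1 = -13.27-1.851j
Node n2: branches {L1, R2, I2, L2, R4, L3, R8, R9, C5} → V_2 = -13.11-2.398j
Node n3: branches {I1, R1, I2, R3, C1, L3, R5, C2, R7, C4, C6, V1} → V_3 = -14.20+0.000j
Source currents: i(V1)=-2.700-2.530j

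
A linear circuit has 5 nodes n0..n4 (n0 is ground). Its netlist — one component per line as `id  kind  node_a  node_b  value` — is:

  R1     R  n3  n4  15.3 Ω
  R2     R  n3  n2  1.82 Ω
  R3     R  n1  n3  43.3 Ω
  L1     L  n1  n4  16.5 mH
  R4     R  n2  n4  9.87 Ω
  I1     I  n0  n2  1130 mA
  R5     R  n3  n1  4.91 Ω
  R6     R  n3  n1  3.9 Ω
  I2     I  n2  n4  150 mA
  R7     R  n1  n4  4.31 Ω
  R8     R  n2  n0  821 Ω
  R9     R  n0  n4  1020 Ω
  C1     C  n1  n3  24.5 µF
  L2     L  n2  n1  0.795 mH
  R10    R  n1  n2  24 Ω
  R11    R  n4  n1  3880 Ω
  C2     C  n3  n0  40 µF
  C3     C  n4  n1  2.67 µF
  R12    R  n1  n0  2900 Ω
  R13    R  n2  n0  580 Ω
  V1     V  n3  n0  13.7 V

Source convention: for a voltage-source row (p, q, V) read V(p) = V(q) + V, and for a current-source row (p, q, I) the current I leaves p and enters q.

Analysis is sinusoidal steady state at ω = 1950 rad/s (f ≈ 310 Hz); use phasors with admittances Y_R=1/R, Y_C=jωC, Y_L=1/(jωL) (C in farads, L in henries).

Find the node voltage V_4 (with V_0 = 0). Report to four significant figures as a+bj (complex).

Element admittances at ω=1950 rad/s:
  Y(R1) = 0.06536+0.000j S between n3,n4
  Y(R2) = 0.5495+0.000j S between n3,n2
  Y(R3) = 0.02309+0.000j S between n1,n3
  Y(L1) = 0.000-0.03108j S between n1,n4
  Y(R4) = 0.1013+0.000j S between n2,n4
  I1: injects 1.13 A into n2 (from n0)
  Y(R5) = 0.2037+0.000j S between n3,n1
  Y(R6) = 0.2564+0.000j S between n3,n1
  I2: injects 0.15 A into n4 (from n2)
  Y(R7) = 0.2320+0.000j S between n1,n4
  Y(R8) = 0.001218+0.000j S between n2,n0
  Y(R9) = 0.0009804+0.000j S between n0,n4
  Y(C1) = 0.000+0.04777j S between n1,n3
  Y(L2) = 0.000-0.6451j S between n2,n1
  Y(R10) = 0.04167+0.000j S between n1,n2
  Y(R11) = 0.0002577+0.000j S between n4,n1
  Y(C2) = 0.000+0.07800j S between n3,n0
  Y(C3) = 0.000+0.005206j S between n4,n1
  Y(R12) = 0.0003448+0.000j S between n1,n0
  Y(R13) = 0.001724+0.000j S between n2,n0
  V1: constraint V(n3)−V(n0) = 13.7
Assemble and solve the 5×5 MNA system:
  V(n1)=14.51-0.3069j  V(n2)=14.78+0.2115j  V(n3)=13.70+0.000j  V(n4)=14.77-0.1078j
  i(V1)=1.067-1.069j

14.77-0.1078j V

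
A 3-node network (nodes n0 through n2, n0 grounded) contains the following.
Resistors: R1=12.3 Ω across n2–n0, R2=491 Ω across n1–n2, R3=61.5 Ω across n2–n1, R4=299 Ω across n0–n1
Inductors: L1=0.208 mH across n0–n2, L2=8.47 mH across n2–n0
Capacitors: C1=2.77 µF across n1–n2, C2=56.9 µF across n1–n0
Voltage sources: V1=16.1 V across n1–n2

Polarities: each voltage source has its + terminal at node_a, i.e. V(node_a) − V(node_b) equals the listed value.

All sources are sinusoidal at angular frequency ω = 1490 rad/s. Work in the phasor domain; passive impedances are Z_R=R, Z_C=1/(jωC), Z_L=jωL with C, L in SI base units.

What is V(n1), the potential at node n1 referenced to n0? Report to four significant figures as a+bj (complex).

16.52-0.02783j V

Apply KCL at each of the 2 non-ground nodes and solve the resulting linear system.
Node n1: branches {R2, R3, R4, C1, C2, V1} → V_1 = 16.52-0.02783j
Node n2: branches {R1, R2, L1, R3, C1, L2, V1} → V_2 = 0.4230-0.02783j
Source currents: i(V1)=-0.3522-1.467j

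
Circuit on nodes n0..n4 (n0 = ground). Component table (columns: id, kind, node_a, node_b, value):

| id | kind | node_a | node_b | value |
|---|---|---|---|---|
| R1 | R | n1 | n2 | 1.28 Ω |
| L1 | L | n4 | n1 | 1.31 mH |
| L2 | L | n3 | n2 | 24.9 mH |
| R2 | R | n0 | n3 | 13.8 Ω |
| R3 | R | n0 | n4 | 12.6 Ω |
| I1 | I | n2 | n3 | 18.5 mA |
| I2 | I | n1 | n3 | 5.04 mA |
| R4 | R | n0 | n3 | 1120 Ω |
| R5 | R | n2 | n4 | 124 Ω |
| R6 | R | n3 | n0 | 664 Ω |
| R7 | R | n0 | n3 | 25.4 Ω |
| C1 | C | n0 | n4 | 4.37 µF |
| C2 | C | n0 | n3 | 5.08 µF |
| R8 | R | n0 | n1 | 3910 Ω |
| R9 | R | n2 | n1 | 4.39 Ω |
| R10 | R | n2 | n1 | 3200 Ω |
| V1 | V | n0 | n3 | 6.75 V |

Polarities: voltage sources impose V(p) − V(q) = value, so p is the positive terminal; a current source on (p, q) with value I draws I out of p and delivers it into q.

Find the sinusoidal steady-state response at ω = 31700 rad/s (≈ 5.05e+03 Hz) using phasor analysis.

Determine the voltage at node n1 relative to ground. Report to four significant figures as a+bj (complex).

MNA unknowns: 4 node voltages V₁..V_4 plus 1 source current (V1)
R1: Y=0.7812+0.000j on G[1,2]
L1: Y=0.000-0.02408j on G[4,1]
L2: Y=0.000-0.001267j on G[3,2]
R2: Y=0.07246+0.000j on G[0,3]
R3: Y=0.07937+0.000j on G[0,4]
I1: z[2]−=0.0185, z[3]+=0.0185
I2: z[1]−=0.00504, z[3]+=0.00504
R4: Y=0.0008929+0.000j on G[0,3]
R5: Y=0.008065+0.000j on G[2,4]
R6: Y=0.001506+0.000j on G[3,0]
R7: Y=0.03937+0.000j on G[0,3]
C1: Y=0.000+0.1385j on G[0,4]
C2: Y=0.000+0.1610j on G[0,3]
R8: Y=0.0002558+0.000j on G[0,1]
R9: Y=0.2278+0.000j on G[2,1]
R10: Y=0.0003125+0.000j on G[2,1]
V1: row V0−V3=6.75, i_V1 at 0,3
solve → V1=-0.6012-0.5963j, V2=-0.6141-0.5827j, V3=-6.750+0.000j, V4=-0.02744+0.1478j
aux → i_V1=-0.7939-1.079j

-0.6012-0.5963j V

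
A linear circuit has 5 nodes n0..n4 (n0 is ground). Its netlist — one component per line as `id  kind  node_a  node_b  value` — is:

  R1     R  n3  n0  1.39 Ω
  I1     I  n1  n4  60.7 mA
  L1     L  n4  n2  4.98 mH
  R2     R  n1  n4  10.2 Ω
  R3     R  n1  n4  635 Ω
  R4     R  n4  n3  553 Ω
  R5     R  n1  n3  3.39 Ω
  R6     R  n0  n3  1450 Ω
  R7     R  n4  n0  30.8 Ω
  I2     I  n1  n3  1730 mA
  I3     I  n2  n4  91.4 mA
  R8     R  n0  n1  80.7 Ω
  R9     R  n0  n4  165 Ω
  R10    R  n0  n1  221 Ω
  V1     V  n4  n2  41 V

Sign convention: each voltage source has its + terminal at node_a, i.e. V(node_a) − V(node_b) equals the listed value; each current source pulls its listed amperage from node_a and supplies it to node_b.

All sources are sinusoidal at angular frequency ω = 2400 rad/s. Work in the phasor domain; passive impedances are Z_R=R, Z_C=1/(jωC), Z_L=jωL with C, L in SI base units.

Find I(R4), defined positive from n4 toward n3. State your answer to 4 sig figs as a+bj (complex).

-0.006004+0.000j A

MNA unknowns: 4 node voltages V₁..V_4 plus 1 source current (V1)
R1: Y=0.7194+0.000j on G[3,0]
I1: z[1]−=0.0607, z[4]+=0.0607
L1: Y=0.000-0.08367j on G[4,2]
R2: Y=0.09804+0.000j on G[1,4]
R3: Y=0.001575+0.000j on G[1,4]
R4: Y=0.001808+0.000j on G[4,3]
R5: Y=0.2950+0.000j on G[1,3]
R6: Y=0.0006897+0.000j on G[0,3]
R7: Y=0.03247+0.000j on G[4,0]
I2: z[1]−=1.73, z[3]+=1.73
I3: z[2]−=0.0914, z[4]+=0.0914
R8: Y=0.01239+0.000j on G[0,1]
R9: Y=0.006061+0.000j on G[0,4]
R10: Y=0.004525+0.000j on G[0,1]
V1: row V4−V2=41, i_V1 at 4,2
solve → V1=-4.889+0.000j, V2=-44.04+0.000j, V3=0.2776+0.000j, V4=-3.043+0.000j
aux → i_V1=0.09140+3.430j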